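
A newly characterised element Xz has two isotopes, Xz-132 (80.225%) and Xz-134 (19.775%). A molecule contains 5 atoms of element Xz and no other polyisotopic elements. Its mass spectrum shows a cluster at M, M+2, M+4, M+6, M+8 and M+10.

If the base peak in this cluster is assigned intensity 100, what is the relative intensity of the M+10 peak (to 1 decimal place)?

Term probabilities: M 0.3323, M+2 0.4096, M+4 0.2019, M+6 0.0498, M+8 0.0061, M+10 0.0003. Base peak = M+2.
P(M+2) = C(5,1) × 0.80225^4 × 0.19775^1 = 5 × 0.41422748 × 0.19775 = 0.409567 (base)
P(M+10) = C(5,5) × 0.80225^0 × 0.19775^5 = 1 × 1.0000 × 0.0003024 = 0.000302
Relative intensity = 0.000302 / 0.409567 × 100 = 0.1

0.1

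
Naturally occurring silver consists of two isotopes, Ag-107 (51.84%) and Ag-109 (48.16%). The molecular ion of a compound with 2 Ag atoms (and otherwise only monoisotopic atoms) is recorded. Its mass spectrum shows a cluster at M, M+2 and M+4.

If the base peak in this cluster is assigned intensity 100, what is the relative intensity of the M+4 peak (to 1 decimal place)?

Binomial terms of (0.5184 + 0.4816)^2: M 0.2687, M+2 0.4993, M+4 0.2319 → M+2 is the base peak.
P(M+2) = C(2,1) × 0.5184^1 × 0.4816^1 = 2 × 0.5184 × 0.4816 = 0.499323 (base)
P(M+4) = C(2,2) × 0.5184^0 × 0.4816^2 = 1 × 1.0000 × 0.23193856 = 0.231939
Relative intensity = 0.231939 / 0.499323 × 100 = 46.5

46.5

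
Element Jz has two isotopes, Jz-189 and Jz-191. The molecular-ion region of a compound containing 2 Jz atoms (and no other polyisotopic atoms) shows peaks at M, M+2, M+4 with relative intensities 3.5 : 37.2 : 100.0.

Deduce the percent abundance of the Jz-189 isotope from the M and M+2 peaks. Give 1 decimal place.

Let p = fractional abundance of Jz-189. I(M+2)/I(M) = [C(2,1)·p^1·(1−p)] / p^2 = 2·(1−p)/p = 37.2/3.5 = 10.6286
(1−p)/p = 10.6286/2 = 5.3143  ⇒  p = 1/(1 + 5.3143) = 0.1584
Jz-189: 15.8%, Jz-191: 84.2%.

15.8%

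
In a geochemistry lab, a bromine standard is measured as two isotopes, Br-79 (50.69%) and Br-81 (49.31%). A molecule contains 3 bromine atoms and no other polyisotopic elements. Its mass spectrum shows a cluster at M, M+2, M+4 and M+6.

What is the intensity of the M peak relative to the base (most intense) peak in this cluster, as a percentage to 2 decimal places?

(0.5069 + 0.4931)^3 gives M 0.1302, M+2 0.3801, M+4 0.3698, M+6 0.1199; the largest is M+2.
P(M+2) = C(3,1) × 0.5069^2 × 0.4931^1 = 3 × 0.25694761 × 0.4931 = 0.380103 (base)
P(M) = C(3,0) × 0.5069^3 × 0.4931^0 = 1 × 0.13024674 × 1.0000 = 0.130247
Relative intensity = 0.130247 / 0.380103 × 100 = 34.27

34.27%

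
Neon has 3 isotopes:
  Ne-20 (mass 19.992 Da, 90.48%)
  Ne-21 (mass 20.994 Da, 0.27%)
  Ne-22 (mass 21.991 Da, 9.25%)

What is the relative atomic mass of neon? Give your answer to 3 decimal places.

20.180 Da

Ar = Σ fᵢ·mᵢ = 0.9048 × 19.992 + 0.0027 × 20.994 + 0.0925 × 21.991
= 18.0888 + 0.0567 + 2.0342 = 20.1797 Da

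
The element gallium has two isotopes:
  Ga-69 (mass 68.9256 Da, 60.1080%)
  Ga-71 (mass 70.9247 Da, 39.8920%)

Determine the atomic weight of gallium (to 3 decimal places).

69.723 Da

The abundance-weighted mean is 0.601080 × 68.9256 + 0.398920 × 70.9247
= 41.42980 + 28.29328 = 69.72308 Da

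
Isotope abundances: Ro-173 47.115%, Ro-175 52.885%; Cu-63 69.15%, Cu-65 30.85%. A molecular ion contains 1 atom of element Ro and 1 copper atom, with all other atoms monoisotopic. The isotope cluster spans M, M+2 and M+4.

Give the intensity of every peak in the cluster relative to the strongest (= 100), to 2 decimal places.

63.75 : 100.00 : 31.92

Element Ro pattern (n=1): 0.47115 : 0.52885
Copper pattern (n=1): 0.6915 : 0.3085
Convolve the two distributions (both contribute in 2-u steps):
  M: 0.47115×0.6915 = 0.325800
  M+2: 0.47115×0.3085 + 0.52885×0.6915 = 0.511050
  M+4: 0.52885×0.3085 = 0.163150
Scale to base peak (0.511050) = 100: 63.75 : 100.00 : 31.92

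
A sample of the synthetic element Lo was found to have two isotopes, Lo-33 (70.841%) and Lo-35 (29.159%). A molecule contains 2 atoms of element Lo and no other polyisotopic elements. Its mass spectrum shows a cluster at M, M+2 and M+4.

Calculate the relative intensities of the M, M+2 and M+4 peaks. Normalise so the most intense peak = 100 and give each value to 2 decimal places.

100.00 : 82.32 : 16.94

The 2 Lo atoms are independent, so intensities follow the terms of (0.70841 + 0.29159)^2.
P(M) = 0.70841^2 = 0.501845
P(M+2) = 2 × 0.70841^1 × 0.29159^1 = 0.413131
P(M+4) = 0.29159^2 = 0.085025
The M peak is largest (0.501845); scaling to 100 gives 100.00 : 82.32 : 16.94.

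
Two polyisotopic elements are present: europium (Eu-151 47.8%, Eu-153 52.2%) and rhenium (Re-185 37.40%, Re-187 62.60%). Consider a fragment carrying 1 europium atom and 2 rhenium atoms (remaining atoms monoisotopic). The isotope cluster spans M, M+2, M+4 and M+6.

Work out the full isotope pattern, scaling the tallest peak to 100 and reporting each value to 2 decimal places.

15.49 : 68.75 : 100.00 : 47.38

Europium pattern (n=1): 0.4780 : 0.5220
Rhenium pattern (n=2): 0.139876 : 0.468248 : 0.391876
Convolve the two distributions (both contribute in 2-u steps):
  M: 0.4780×0.139876 = 0.066861
  M+2: 0.4780×0.468248 + 0.5220×0.139876 = 0.296838
  M+4: 0.4780×0.391876 + 0.5220×0.468248 = 0.431742
  M+6: 0.5220×0.391876 = 0.204559
Scale to base peak (0.431742) = 100: 15.49 : 68.75 : 100.00 : 47.38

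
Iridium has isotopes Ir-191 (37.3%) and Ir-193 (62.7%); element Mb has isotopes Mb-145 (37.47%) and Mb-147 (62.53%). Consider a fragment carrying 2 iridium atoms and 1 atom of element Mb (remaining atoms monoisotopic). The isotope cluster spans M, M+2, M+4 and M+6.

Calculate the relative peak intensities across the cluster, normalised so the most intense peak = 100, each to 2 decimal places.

Iridium pattern (n=2): 0.139129 : 0.467742 : 0.393129
Element Mb pattern (n=1): 0.3747 : 0.6253
Convolve the two distributions (both contribute in 2-u steps):
  M: 0.139129×0.3747 = 0.052132
  M+2: 0.139129×0.6253 + 0.467742×0.3747 = 0.262260
  M+4: 0.467742×0.6253 + 0.393129×0.3747 = 0.439785
  M+6: 0.393129×0.6253 = 0.245824
Scale to base peak (0.439785) = 100: 11.85 : 59.63 : 100.00 : 55.90

11.85 : 59.63 : 100.00 : 55.90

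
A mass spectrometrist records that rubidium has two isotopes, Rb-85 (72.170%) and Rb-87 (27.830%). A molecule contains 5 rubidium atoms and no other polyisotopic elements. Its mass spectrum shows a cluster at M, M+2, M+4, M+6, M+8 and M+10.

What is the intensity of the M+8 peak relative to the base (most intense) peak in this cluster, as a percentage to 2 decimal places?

(0.72170 + 0.27830)^5 gives M 0.1958, M+2 0.3775, M+4 0.2911, M+6 0.1123, M+8 0.0216, M+10 0.0017; the largest is M+2.
P(M+2) = C(5,1) × 0.72170^4 × 0.27830^1 = 5 × 0.27128565 × 0.2783 = 0.377494 (base)
P(M+8) = C(5,4) × 0.72170^1 × 0.27830^4 = 5 × 0.7217 × 0.00599864 = 0.021646
Relative intensity = 0.021646 / 0.377494 × 100 = 5.73

5.73%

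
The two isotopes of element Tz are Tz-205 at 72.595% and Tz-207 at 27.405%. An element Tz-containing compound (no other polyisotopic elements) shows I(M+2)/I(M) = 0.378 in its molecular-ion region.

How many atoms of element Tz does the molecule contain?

1

The M+2/M ratio from n Tz atoms is n · q/p = n · 0.27405/0.72595.
n = 0.378 × 0.72595/0.27405 = 1.00 ≈ 1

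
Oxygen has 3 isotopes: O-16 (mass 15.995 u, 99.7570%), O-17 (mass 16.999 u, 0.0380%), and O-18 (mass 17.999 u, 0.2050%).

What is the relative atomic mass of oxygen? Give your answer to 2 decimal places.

16.00 u

Weight each isotope mass by its fractional abundance: 0.997570 × 15.995 + 0.000380 × 16.999 + 0.002050 × 17.999
= 15.9561 + 0.0065 + 0.0369 = 15.9995 u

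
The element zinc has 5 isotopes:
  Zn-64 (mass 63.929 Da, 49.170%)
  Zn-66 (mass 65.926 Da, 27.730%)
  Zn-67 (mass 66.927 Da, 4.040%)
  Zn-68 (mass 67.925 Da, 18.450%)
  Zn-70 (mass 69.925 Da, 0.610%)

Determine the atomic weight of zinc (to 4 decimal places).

Ar = Σ fᵢ·mᵢ = 0.49170 × 63.929 + 0.27730 × 65.926 + 0.04040 × 66.927 + 0.18450 × 67.925 + 0.00610 × 69.925
= 31.43389 + 18.28128 + 2.70385 + 12.53216 + 0.42654 = 65.37772 Da

65.3777 Da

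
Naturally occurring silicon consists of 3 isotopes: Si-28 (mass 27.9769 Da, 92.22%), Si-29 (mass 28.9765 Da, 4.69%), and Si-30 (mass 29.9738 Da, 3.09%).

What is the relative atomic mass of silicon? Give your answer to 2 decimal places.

Weight each isotope mass by its fractional abundance: 0.9222 × 27.9769 + 0.0469 × 28.9765 + 0.0309 × 29.9738
= 25.80030 + 1.35900 + 0.92619 = 28.08549 Da

28.09 Da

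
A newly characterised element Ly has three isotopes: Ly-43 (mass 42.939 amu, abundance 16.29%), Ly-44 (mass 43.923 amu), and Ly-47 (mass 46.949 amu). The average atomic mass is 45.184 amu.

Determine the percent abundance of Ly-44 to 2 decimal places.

36.74%

Let x and y be the fractions of Ly-44 and Ly-47. Then x + y = 1 − 0.1629 = 0.8371 and 43.923x + 46.949y = 45.184 − 0.1629×42.939 = 38.1892369.
Substituting: 43.923x + 46.949(0.8371 − x) = 38.1892369
(43.923 − 46.949)x = -1.111771  ⇒  x = 0.36741, y = 0.46969
Ly-44: 36.74%, Ly-47: 46.97%.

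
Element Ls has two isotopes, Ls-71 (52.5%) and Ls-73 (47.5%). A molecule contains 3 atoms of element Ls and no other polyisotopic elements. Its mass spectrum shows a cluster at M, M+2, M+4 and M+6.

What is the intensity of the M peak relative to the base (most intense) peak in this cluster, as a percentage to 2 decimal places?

(0.525 + 0.475)^3 gives M 0.1447, M+2 0.3928, M+4 0.3554, M+6 0.1072; the largest is M+2.
P(M+2) = C(3,1) × 0.525^2 × 0.475^1 = 3 × 0.275625 × 0.4750 = 0.392766 (base)
P(M) = C(3,0) × 0.525^3 × 0.475^0 = 1 × 0.14470313 × 1.0000 = 0.144703
Relative intensity = 0.144703 / 0.392766 × 100 = 36.84

36.84%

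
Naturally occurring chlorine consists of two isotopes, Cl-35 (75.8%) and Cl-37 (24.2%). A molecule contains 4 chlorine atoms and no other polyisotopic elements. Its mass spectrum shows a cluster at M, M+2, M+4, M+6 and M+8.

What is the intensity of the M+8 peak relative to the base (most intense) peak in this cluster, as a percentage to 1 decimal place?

Binomial terms of (0.758 + 0.242)^4: M 0.3301, M+2 0.4216, M+4 0.2019, M+6 0.0430, M+8 0.0034 → M+2 is the base peak.
P(M+2) = C(4,1) × 0.758^3 × 0.242^1 = 4 × 0.43551951 × 0.2420 = 0.421583 (base)
P(M+8) = C(4,4) × 0.758^0 × 0.242^4 = 1 × 1.0000 × 0.00342974 = 0.003430
Relative intensity = 0.003430 / 0.421583 × 100 = 0.8

0.8%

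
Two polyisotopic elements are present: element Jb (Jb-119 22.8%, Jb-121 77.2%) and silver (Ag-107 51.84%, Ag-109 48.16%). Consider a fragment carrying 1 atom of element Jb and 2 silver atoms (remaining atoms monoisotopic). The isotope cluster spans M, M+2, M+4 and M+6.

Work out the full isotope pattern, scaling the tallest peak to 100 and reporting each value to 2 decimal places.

13.98 : 73.30 : 100.00 : 40.85

Element Jb pattern (n=1): 0.2280 : 0.7720
Silver pattern (n=2): 0.26873856 : 0.49932288 : 0.23193856
Convolve the two distributions (both contribute in 2-u steps):
  M: 0.2280×0.26873856 = 0.061272
  M+2: 0.2280×0.49932288 + 0.7720×0.26873856 = 0.321312
  M+4: 0.2280×0.23193856 + 0.7720×0.49932288 = 0.438359
  M+6: 0.7720×0.23193856 = 0.179057
Scale to base peak (0.438359) = 100: 13.98 : 73.30 : 100.00 : 40.85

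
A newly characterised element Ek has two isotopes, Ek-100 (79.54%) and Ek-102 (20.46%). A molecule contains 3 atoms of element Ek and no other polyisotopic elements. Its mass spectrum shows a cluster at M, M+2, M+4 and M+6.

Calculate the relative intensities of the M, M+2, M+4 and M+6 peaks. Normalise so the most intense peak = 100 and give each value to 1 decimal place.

100.0 : 77.2 : 19.9 : 1.7

The 3 Ek atoms are independent, so intensities follow the terms of (0.7954 + 0.2046)^3.
P(M) = 0.7954^3 = 0.503219
P(M+2) = 3 × 0.7954^2 × 0.2046^1 = 0.388327
P(M+4) = 3 × 0.7954^1 × 0.2046^2 = 0.099889
P(M+6) = 0.2046^3 = 0.008565
The M peak is largest (0.503219); scaling to 100 gives 100.0 : 77.2 : 19.9 : 1.7.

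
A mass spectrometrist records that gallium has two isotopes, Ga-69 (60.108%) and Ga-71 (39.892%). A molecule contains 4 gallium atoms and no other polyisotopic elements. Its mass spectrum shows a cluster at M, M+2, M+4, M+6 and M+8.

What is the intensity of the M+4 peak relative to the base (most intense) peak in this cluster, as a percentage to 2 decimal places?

Term probabilities: M 0.1305, M+2 0.3465, M+4 0.3450, M+6 0.1526, M+8 0.0253. Base peak = M+2.
P(M+2) = C(4,1) × 0.60108^3 × 0.39892^1 = 4 × 0.2171685 × 0.39892 = 0.346531 (base)
P(M+4) = C(4,2) × 0.60108^2 × 0.39892^2 = 6 × 0.36129717 × 0.15913717 = 0.344975
Relative intensity = 0.344975 / 0.346531 × 100 = 99.55

99.55%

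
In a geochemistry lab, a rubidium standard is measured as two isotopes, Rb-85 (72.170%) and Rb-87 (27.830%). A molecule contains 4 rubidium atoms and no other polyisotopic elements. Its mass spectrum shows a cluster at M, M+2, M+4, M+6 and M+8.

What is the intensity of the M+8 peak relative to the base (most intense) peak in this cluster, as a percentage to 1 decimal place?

(0.72170 + 0.27830)^4 gives M 0.2713, M+2 0.4184, M+4 0.2420, M+6 0.0622, M+8 0.0060; the largest is M+2.
P(M+2) = C(4,1) × 0.72170^3 × 0.27830^1 = 4 × 0.37589809 × 0.2783 = 0.418450 (base)
P(M+8) = C(4,4) × 0.72170^0 × 0.27830^4 = 1 × 1.0000 × 0.00599864 = 0.005999
Relative intensity = 0.005999 / 0.418450 × 100 = 1.4

1.4%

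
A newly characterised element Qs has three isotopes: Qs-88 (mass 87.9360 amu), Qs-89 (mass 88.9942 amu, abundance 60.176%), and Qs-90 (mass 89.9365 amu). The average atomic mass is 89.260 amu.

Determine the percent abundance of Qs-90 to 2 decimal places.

34.35%

The remaining 39.824% is split between Qs-88 (fraction x) and Qs-90 (fraction 0.39824 − x).
Substituting: 87.9360x + 89.9365(0.39824 − x) = 35.706850208
(87.9360 − 89.9365)x = -0.109461552  ⇒  x = 0.05472, y = 0.34352
Qs-88: 5.47%, Qs-90: 34.35%.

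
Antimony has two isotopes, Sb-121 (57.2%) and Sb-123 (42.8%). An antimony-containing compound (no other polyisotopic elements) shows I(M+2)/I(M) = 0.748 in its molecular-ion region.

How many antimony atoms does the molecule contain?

1

With n Sb atoms, P(M+2)/P(M) = C(n,1)·p^(n−1)q / p^n = n·q/p = n · 0.428/0.572.
n = 0.748 × 0.572/0.428 = 1.00 ≈ 1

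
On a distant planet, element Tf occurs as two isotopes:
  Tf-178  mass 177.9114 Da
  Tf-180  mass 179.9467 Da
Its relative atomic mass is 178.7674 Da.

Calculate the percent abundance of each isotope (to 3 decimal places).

Tf-178: 57.942%, Tf-180: 42.058%

Let x be the fractional abundance of Tf-178; then Tf-180 has abundance 1 − x.
177.9114·x + 179.9467·(1 − x) = 178.7674
(177.9114 − 179.9467)·x = 178.7674 − 179.9467
x = -1.1793 / -2.0353 = 0.57942 → 57.942% Tf-178, 42.058% Tf-180.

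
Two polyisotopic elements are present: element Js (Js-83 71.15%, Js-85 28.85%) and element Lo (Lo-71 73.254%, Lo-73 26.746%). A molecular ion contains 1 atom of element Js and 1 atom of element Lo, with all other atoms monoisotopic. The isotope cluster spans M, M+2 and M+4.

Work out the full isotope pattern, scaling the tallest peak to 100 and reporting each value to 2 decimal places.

Element Js pattern (n=1): 0.7115 : 0.2885
Element Lo pattern (n=1): 0.73254 : 0.26746
Convolve the two distributions (both contribute in 2-u steps):
  M: 0.7115×0.73254 = 0.521202
  M+2: 0.7115×0.26746 + 0.2885×0.73254 = 0.401636
  M+4: 0.2885×0.26746 = 0.077162
Scale to base peak (0.521202) = 100: 100.00 : 77.06 : 14.80

100.00 : 77.06 : 14.80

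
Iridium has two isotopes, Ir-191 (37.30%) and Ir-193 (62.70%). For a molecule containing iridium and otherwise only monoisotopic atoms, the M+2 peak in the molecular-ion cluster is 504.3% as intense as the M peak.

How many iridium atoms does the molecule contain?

For n independent Ir atoms, I(M+2)/I(M) = n · (abundance Ir-193) / (abundance Ir-191) = n · 0.6270/0.3730.
n = 5.043 × 0.3730/0.6270 = 3.00 ≈ 3

3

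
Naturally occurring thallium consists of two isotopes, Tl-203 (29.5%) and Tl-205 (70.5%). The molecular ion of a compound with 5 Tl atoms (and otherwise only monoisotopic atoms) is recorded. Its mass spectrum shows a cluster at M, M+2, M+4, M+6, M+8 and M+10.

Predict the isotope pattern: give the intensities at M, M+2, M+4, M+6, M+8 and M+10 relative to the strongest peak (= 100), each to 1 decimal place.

Expanding (0.295 + 0.705)^5:
P(M) = 0.295^5 = 0.002234
P(M+2) = 5 × 0.295^4 × 0.705^1 = 0.026696
P(M+4) = 10 × 0.295^3 × 0.705^2 = 0.127598
P(M+6) = 10 × 0.295^2 × 0.705^3 = 0.304938
P(M+8) = 5 × 0.295^1 × 0.705^4 = 0.364375
P(M+10) = 0.705^5 = 0.174159
The M+8 peak is largest (0.364375); scaling to 100 gives 0.6 : 7.3 : 35.0 : 83.7 : 100.0 : 47.8.

0.6 : 7.3 : 35.0 : 83.7 : 100.0 : 47.8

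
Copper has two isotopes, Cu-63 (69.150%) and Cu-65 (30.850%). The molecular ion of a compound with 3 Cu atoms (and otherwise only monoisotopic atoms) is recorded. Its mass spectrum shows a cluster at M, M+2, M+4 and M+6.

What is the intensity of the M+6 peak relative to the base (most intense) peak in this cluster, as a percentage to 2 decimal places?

6.63%

(0.69150 + 0.30850)^3 gives M 0.3307, M+2 0.4425, M+4 0.1974, M+6 0.0294; the largest is M+2.
P(M+2) = C(3,1) × 0.69150^2 × 0.30850^1 = 3 × 0.47817225 × 0.3085 = 0.442548 (base)
P(M+6) = C(3,3) × 0.69150^0 × 0.30850^3 = 1 × 1.0000 × 0.02936064 = 0.029361
Relative intensity = 0.029361 / 0.442548 × 100 = 6.63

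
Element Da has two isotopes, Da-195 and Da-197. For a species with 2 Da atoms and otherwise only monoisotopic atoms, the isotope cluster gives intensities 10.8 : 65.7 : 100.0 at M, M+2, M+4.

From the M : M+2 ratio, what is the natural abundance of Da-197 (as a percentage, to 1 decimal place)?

Write p for the Da-195 fraction. I(M+2)/I(M) = [C(2,1)·p^1·(1−p)] / p^2 = 2·(1−p)/p = 65.7/10.8 = 6.0833
(1−p)/p = 6.0833/2 = 3.0417  ⇒  p = 1/(1 + 3.0417) = 0.2474
Da-195: 24.7%, Da-197: 75.3%.

75.3%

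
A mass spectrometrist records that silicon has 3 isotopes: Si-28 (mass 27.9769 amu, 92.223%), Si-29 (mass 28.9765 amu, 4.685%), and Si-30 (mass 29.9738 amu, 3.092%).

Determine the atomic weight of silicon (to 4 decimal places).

Ar = Σ fᵢ·mᵢ = 0.92223 × 27.9769 + 0.04685 × 28.9765 + 0.03092 × 29.9738
= 25.80114 + 1.35755 + 0.92679 = 28.08548 amu

28.0855 amu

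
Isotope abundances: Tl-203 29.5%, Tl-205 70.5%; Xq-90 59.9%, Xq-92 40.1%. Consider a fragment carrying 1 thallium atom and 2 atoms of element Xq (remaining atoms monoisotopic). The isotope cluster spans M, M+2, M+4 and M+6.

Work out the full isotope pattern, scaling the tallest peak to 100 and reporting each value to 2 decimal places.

26.82 : 100.00 : 97.83 : 28.72

Thallium pattern (n=1): 0.2950 : 0.7050
Element Xq pattern (n=2): 0.358801 : 0.480398 : 0.160801
Convolve the two distributions (both contribute in 2-u steps):
  M: 0.2950×0.358801 = 0.105846
  M+2: 0.2950×0.480398 + 0.7050×0.358801 = 0.394672
  M+4: 0.2950×0.160801 + 0.7050×0.480398 = 0.386117
  M+6: 0.7050×0.160801 = 0.113365
Scale to base peak (0.394672) = 100: 26.82 : 100.00 : 97.83 : 28.72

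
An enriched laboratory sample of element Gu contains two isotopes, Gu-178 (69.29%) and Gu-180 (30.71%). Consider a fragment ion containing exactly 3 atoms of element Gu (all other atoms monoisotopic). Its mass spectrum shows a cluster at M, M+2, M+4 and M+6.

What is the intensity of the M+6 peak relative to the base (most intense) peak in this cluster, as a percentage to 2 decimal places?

6.55%

Binomial terms of (0.6929 + 0.3071)^3: M 0.3327, M+2 0.4423, M+4 0.1960, M+6 0.0290 → M+2 is the base peak.
P(M+2) = C(3,1) × 0.6929^2 × 0.3071^1 = 3 × 0.48011041 × 0.3071 = 0.442326 (base)
P(M+6) = C(3,3) × 0.6929^0 × 0.3071^3 = 1 × 1.0000 × 0.02896273 = 0.028963
Relative intensity = 0.028963 / 0.442326 × 100 = 6.55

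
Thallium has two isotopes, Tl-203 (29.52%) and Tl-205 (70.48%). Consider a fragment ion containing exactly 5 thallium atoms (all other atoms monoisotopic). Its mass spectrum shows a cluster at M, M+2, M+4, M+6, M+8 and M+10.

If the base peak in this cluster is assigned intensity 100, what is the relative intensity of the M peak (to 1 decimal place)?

Term probabilities: M 0.0022, M+2 0.0268, M+4 0.1278, M+6 0.3051, M+8 0.3642, M+10 0.1739. Base peak = M+8.
P(M+8) = C(5,4) × 0.2952^1 × 0.7048^4 = 5 × 0.2952 × 0.24675365 = 0.364208 (base)
P(M) = C(5,0) × 0.2952^5 × 0.7048^0 = 1 × 0.00224172 × 1.0000 = 0.002242
Relative intensity = 0.002242 / 0.364208 × 100 = 0.6

0.6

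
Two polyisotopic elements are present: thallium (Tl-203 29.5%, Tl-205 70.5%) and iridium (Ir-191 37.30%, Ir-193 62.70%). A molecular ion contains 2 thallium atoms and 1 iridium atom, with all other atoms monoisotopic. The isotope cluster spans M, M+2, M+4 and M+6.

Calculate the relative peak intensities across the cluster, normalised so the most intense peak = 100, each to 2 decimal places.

7.27 : 47.00 : 100.00 : 69.84

Thallium pattern (n=2): 0.087025 : 0.41595 : 0.497025
Iridium pattern (n=1): 0.3730 : 0.6270
Convolve the two distributions (both contribute in 2-u steps):
  M: 0.087025×0.3730 = 0.032460
  M+2: 0.087025×0.6270 + 0.41595×0.3730 = 0.209714
  M+4: 0.41595×0.6270 + 0.497025×0.3730 = 0.446191
  M+6: 0.497025×0.6270 = 0.311635
Scale to base peak (0.446191) = 100: 7.27 : 47.00 : 100.00 : 69.84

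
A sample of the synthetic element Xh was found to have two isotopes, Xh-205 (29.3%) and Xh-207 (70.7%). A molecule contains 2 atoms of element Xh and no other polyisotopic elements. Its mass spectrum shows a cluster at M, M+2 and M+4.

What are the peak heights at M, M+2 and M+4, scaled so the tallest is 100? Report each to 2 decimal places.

Expanding (0.293 + 0.707)^2:
P(M) = 0.293^2 = 0.085849
P(M+2) = 2 × 0.293^1 × 0.707^1 = 0.414302
P(M+4) = 0.707^2 = 0.499849
The M+4 peak is largest (0.499849); scaling to 100 gives 17.17 : 82.89 : 100.00.

17.17 : 82.89 : 100.00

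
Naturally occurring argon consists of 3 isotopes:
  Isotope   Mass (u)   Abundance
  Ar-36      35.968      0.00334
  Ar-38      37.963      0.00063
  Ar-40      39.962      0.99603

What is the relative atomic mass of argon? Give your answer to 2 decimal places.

Ar = Σ fᵢ·mᵢ = 0.00334 × 35.968 + 0.00063 × 37.963 + 0.99603 × 39.962
= 0.1201 + 0.0239 + 39.8034 = 39.9474 u

39.95 u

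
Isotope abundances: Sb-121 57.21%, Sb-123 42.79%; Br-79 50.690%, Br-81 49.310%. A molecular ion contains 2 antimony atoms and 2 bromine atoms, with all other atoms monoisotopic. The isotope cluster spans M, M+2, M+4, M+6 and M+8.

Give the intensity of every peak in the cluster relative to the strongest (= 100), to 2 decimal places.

Antimony pattern (n=2): 0.32729841 : 0.48960318 : 0.18309841
Bromine pattern (n=2): 0.25694761 : 0.49990478 : 0.24314761
Convolve the two distributions (both contribute in 2-u steps):
  M: 0.32729841×0.25694761 = 0.084099
  M+2: 0.32729841×0.49990478 + 0.48960318×0.25694761 = 0.289420
  M+4: 0.32729841×0.24314761 + 0.48960318×0.49990478 + 0.18309841×0.25694761 = 0.371383
  M+6: 0.48960318×0.24314761 + 0.18309841×0.49990478 = 0.210578
  M+8: 0.18309841×0.24314761 = 0.044520
Scale to base peak (0.371383) = 100: 22.64 : 77.93 : 100.00 : 56.70 : 11.99

22.64 : 77.93 : 100.00 : 56.70 : 11.99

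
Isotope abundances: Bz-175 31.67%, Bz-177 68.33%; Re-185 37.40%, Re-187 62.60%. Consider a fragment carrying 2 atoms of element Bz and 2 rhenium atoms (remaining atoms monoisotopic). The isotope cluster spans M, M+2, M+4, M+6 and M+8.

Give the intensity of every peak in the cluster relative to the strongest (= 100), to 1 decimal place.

Element Bz pattern (n=2): 0.10029889 : 0.43280222 : 0.46689889
Rhenium pattern (n=2): 0.139876 : 0.468248 : 0.391876
Convolve the two distributions (both contribute in 2-u steps):
  M: 0.10029889×0.139876 = 0.014029
  M+2: 0.10029889×0.468248 + 0.43280222×0.139876 = 0.107503
  M+4: 0.10029889×0.391876 + 0.43280222×0.468248 + 0.46689889×0.139876 = 0.307271
  M+6: 0.43280222×0.391876 + 0.46689889×0.468248 = 0.388229
  M+8: 0.46689889×0.391876 = 0.182966
Scale to base peak (0.388229) = 100: 3.6 : 27.7 : 79.1 : 100.0 : 47.1

3.6 : 27.7 : 79.1 : 100.0 : 47.1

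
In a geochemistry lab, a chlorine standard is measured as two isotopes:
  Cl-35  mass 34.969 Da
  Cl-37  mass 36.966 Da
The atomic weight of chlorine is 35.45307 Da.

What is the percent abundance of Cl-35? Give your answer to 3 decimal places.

75.760%

Writing the weighted mean with unknown fraction x of Cl-35:
34.969·x + 36.966·(1 − x) = 35.45307
(34.969 − 36.966)·x = 35.45307 − 36.966
x = -1.51293 / -1.997 = 0.75760 → 75.760% Cl-35, 24.240% Cl-37.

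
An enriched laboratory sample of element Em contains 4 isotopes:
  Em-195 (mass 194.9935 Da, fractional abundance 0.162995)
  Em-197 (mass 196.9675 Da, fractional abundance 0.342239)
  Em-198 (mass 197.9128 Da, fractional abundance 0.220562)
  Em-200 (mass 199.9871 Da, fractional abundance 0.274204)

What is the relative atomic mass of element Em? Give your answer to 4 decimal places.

197.6822 Da

The abundance-weighted mean is 0.162995 × 194.9935 + 0.342239 × 196.9675 + 0.220562 × 197.9128 + 0.274204 × 199.9871
= 31.78297 + 67.40996 + 43.65204 + 54.83726 = 197.68223 Da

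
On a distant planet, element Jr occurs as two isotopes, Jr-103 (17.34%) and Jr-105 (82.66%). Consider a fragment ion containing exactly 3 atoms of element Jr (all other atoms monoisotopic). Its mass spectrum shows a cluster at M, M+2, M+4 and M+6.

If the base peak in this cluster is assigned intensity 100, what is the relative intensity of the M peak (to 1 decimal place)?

Term probabilities: M 0.0052, M+2 0.0746, M+4 0.3554, M+6 0.5648. Base peak = M+6.
P(M+6) = C(3,3) × 0.1734^0 × 0.8266^3 = 1 × 1.0000 × 0.56478897 = 0.564789 (base)
P(M) = C(3,0) × 0.1734^3 × 0.8266^0 = 1 × 0.00521371 × 1.0000 = 0.005214
Relative intensity = 0.005214 / 0.564789 × 100 = 0.9

0.9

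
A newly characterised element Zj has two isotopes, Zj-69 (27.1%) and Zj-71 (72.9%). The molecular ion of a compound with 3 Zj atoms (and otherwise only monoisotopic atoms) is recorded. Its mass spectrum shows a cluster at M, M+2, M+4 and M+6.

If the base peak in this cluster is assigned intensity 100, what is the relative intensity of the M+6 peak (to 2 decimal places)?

89.67

Term probabilities: M 0.0199, M+2 0.1606, M+4 0.4321, M+6 0.3874. Base peak = M+4.
P(M+4) = C(3,2) × 0.271^1 × 0.729^2 = 3 × 0.2710 × 0.531441 = 0.432062 (base)
P(M+6) = C(3,3) × 0.271^0 × 0.729^3 = 1 × 1.0000 × 0.38742049 = 0.387420
Relative intensity = 0.387420 / 0.432062 × 100 = 89.67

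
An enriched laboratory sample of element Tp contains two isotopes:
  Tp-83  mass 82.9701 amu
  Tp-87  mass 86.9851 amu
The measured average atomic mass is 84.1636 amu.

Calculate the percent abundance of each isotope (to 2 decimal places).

Tp-83: 70.27%, Tp-87: 29.73%

Writing the weighted mean with unknown fraction x of Tp-83:
82.9701·x + 86.9851·(1 − x) = 84.1636
(82.9701 − 86.9851)·x = 84.1636 − 86.9851
x = -2.8215 / -4.0150 = 0.70274 → 70.27% Tp-83, 29.73% Tp-87.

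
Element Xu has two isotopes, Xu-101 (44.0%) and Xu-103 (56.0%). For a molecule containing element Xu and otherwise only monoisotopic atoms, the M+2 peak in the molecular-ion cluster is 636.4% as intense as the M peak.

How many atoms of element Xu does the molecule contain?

5

The M+2/M ratio from n Xu atoms is n · q/p = n · 0.560/0.440.
n = 6.364 × 0.440/0.560 = 5.00 ≈ 5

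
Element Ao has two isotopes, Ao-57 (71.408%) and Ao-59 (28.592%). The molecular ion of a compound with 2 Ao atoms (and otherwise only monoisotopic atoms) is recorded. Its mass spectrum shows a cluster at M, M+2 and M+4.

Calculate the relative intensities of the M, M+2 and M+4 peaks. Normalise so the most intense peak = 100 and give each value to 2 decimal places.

The 2 Ao atoms are independent, so intensities follow the terms of (0.71408 + 0.28592)^2.
P(M) = 0.71408^2 = 0.509910
P(M+2) = 2 × 0.71408^1 × 0.28592^1 = 0.408340
P(M+4) = 0.28592^2 = 0.081750
The M peak is largest (0.509910); scaling to 100 gives 100.00 : 80.08 : 16.03.

100.00 : 80.08 : 16.03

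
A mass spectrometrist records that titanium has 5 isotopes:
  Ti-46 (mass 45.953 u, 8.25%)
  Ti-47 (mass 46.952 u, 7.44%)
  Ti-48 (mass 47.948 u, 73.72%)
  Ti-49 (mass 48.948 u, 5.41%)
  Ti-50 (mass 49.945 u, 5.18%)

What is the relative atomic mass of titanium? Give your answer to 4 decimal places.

47.8669 u

The abundance-weighted mean is 0.0825 × 45.953 + 0.0744 × 46.952 + 0.7372 × 47.948 + 0.0541 × 48.948 + 0.0518 × 49.945
= 3.79112 + 3.49323 + 35.34727 + 2.64809 + 2.58715 = 47.86686 u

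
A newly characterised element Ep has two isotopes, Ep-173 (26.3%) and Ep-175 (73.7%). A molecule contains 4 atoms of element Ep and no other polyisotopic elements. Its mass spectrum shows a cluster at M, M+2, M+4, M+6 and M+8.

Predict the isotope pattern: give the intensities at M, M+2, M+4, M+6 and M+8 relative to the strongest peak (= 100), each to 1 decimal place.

1.1 : 12.7 : 53.5 : 100.0 : 70.1

Expanding (0.263 + 0.737)^4:
P(M) = 0.263^4 = 0.004784
P(M+2) = 4 × 0.263^3 × 0.737^1 = 0.053628
P(M+4) = 6 × 0.263^2 × 0.737^2 = 0.225423
P(M+6) = 4 × 0.263^1 × 0.737^3 = 0.421132
P(M+8) = 0.737^4 = 0.295033
The M+6 peak is largest (0.421132); scaling to 100 gives 1.1 : 12.7 : 53.5 : 100.0 : 70.1.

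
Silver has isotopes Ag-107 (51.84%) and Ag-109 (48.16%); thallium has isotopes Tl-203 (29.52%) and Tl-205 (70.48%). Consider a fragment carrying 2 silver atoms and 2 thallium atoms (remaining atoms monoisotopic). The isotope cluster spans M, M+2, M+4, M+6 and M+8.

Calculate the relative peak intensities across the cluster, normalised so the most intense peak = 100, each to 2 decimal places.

6.48 : 42.97 : 100.00 : 95.32 : 31.87

Silver pattern (n=2): 0.26873856 : 0.49932288 : 0.23193856
Thallium pattern (n=2): 0.08714304 : 0.41611392 : 0.49674304
Convolve the two distributions (both contribute in 2-u steps):
  M: 0.26873856×0.08714304 = 0.023419
  M+2: 0.26873856×0.41611392 + 0.49932288×0.08714304 = 0.155338
  M+4: 0.26873856×0.49674304 + 0.49932288×0.41611392 + 0.23193856×0.08714304 = 0.361481
  M+6: 0.49932288×0.49674304 + 0.23193856×0.41611392 = 0.344548
  M+8: 0.23193856×0.49674304 = 0.115214
Scale to base peak (0.361481) = 100: 6.48 : 42.97 : 100.00 : 95.32 : 31.87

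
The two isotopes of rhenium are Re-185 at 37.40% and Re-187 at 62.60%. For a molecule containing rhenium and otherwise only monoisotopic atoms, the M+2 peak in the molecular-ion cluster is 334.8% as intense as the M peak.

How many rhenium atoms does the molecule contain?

2

With n Re atoms, P(M+2)/P(M) = C(n,1)·p^(n−1)q / p^n = n·q/p = n · 0.6260/0.3740.
n = 3.348 × 0.3740/0.6260 = 2.00 ≈ 2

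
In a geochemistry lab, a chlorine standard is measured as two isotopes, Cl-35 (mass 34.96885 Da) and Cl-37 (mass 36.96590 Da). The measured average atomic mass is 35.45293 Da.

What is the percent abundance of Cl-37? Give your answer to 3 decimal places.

Let x be the fractional abundance of Cl-35; then Cl-37 has abundance 1 − x.
34.96885·x + 36.96590·(1 − x) = 35.45293
(34.96885 − 36.96590)·x = 35.45293 − 36.96590
x = -1.51297 / -1.99705 = 0.75760 → 75.760% Cl-35, 24.240% Cl-37.

24.240%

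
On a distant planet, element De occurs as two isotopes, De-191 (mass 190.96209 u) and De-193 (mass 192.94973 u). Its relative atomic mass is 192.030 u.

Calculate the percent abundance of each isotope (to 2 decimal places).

Writing the weighted mean with unknown fraction x of De-191:
190.96209·x + 192.94973·(1 − x) = 192.030
(190.96209 − 192.94973)·x = 192.030 − 192.94973
x = -0.91973 / -1.98764 = 0.46272 → 46.27% De-191, 53.73% De-193.

De-191: 46.27%, De-193: 53.73%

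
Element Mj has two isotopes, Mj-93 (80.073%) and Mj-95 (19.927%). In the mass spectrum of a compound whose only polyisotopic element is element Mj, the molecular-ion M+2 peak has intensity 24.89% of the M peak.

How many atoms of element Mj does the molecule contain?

With n Mj atoms, P(M+2)/P(M) = C(n,1)·p^(n−1)q / p^n = n·q/p = n · 0.19927/0.80073.
n = 0.2489 × 0.80073/0.19927 = 1.00 ≈ 1

1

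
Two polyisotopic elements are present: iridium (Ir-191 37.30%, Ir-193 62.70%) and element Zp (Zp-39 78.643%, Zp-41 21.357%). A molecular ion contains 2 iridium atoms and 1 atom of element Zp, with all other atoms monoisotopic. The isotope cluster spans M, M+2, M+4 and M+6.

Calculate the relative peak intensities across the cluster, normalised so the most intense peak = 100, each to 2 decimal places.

Iridium pattern (n=2): 0.139129 : 0.467742 : 0.393129
Element Zp pattern (n=1): 0.78643 : 0.21357
Convolve the two distributions (both contribute in 2-u steps):
  M: 0.139129×0.78643 = 0.109415
  M+2: 0.139129×0.21357 + 0.467742×0.78643 = 0.397560
  M+4: 0.467742×0.21357 + 0.393129×0.78643 = 0.409064
  M+6: 0.393129×0.21357 = 0.083961
Scale to base peak (0.409064) = 100: 26.75 : 97.19 : 100.00 : 20.53

26.75 : 97.19 : 100.00 : 20.53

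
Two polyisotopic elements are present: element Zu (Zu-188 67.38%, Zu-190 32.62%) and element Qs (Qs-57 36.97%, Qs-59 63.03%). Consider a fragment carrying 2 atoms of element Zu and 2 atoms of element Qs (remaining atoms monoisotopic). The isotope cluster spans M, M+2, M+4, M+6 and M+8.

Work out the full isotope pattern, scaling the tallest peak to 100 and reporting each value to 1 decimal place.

15.5 : 68.0 : 100.0 : 56.1 : 10.6

Element Zu pattern (n=2): 0.45400644 : 0.43958712 : 0.10640644
Element Qs pattern (n=2): 0.13667809 : 0.46604382 : 0.39727809
Convolve the two distributions (both contribute in 2-u steps):
  M: 0.45400644×0.13667809 = 0.062053
  M+2: 0.45400644×0.46604382 + 0.43958712×0.13667809 = 0.271669
  M+4: 0.45400644×0.39727809 + 0.43958712×0.46604382 + 0.10640644×0.13667809 = 0.399777
  M+6: 0.43958712×0.39727809 + 0.10640644×0.46604382 = 0.224228
  M+8: 0.10640644×0.39727809 = 0.042273
Scale to base peak (0.399777) = 100: 15.5 : 68.0 : 100.0 : 56.1 : 10.6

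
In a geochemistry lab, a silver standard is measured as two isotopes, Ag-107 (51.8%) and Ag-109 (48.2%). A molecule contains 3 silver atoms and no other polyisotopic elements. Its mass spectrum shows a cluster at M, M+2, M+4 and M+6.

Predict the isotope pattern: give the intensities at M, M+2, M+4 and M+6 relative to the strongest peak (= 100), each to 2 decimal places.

Expanding (0.518 + 0.482)^3:
P(M) = 0.518^3 = 0.138992
P(M+2) = 3 × 0.518^2 × 0.482^1 = 0.387997
P(M+4) = 3 × 0.518^1 × 0.482^2 = 0.361031
P(M+6) = 0.482^3 = 0.111980
The M+2 peak is largest (0.387997); scaling to 100 gives 35.82 : 100.00 : 93.05 : 28.86.

35.82 : 100.00 : 93.05 : 28.86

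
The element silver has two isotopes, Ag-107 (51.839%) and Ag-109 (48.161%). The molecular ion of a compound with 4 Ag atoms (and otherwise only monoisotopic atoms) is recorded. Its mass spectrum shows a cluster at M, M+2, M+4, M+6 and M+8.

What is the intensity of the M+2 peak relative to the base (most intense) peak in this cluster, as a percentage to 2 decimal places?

71.76%

Binomial terms of (0.51839 + 0.48161)^4: M 0.0722, M+2 0.2684, M+4 0.3740, M+6 0.2316, M+8 0.0538 → M+4 is the base peak.
P(M+4) = C(4,2) × 0.51839^2 × 0.48161^2 = 6 × 0.26872819 × 0.23194819 = 0.373986 (base)
P(M+2) = C(4,1) × 0.51839^3 × 0.48161^1 = 4 × 0.13930601 × 0.48161 = 0.268365
Relative intensity = 0.268365 / 0.373986 × 100 = 71.76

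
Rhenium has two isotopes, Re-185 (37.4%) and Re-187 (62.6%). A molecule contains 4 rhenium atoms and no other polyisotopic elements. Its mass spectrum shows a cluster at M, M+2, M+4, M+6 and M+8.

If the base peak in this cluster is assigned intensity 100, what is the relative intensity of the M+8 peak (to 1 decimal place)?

41.8

Term probabilities: M 0.0196, M+2 0.1310, M+4 0.3289, M+6 0.3670, M+8 0.1536. Base peak = M+6.
P(M+6) = C(4,3) × 0.374^1 × 0.626^3 = 4 × 0.3740 × 0.24531438 = 0.366990 (base)
P(M+8) = C(4,4) × 0.374^0 × 0.626^4 = 1 × 1.0000 × 0.1535668 = 0.153567
Relative intensity = 0.153567 / 0.366990 × 100 = 41.8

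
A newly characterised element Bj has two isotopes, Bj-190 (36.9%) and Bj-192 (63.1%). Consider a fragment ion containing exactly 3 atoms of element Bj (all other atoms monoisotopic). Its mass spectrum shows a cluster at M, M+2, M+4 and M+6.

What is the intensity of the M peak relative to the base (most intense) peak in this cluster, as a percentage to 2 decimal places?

(0.369 + 0.631)^3 gives M 0.0502, M+2 0.2578, M+4 0.4408, M+6 0.2512; the largest is M+4.
P(M+4) = C(3,2) × 0.369^1 × 0.631^2 = 3 × 0.3690 × 0.398161 = 0.440764 (base)
P(M) = C(3,0) × 0.369^3 × 0.631^0 = 1 × 0.05024341 × 1.0000 = 0.050243
Relative intensity = 0.050243 / 0.440764 × 100 = 11.40

11.40%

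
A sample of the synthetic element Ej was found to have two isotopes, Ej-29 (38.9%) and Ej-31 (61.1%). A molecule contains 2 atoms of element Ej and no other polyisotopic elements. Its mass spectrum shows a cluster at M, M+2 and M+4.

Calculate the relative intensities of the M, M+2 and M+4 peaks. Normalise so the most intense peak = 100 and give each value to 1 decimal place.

The 2 Ej atoms are independent, so intensities follow the terms of (0.389 + 0.611)^2.
P(M) = 0.389^2 = 0.151321
P(M+2) = 2 × 0.389^1 × 0.611^1 = 0.475358
P(M+4) = 0.611^2 = 0.373321
The M+2 peak is largest (0.475358); scaling to 100 gives 31.8 : 100.0 : 78.5.

31.8 : 100.0 : 78.5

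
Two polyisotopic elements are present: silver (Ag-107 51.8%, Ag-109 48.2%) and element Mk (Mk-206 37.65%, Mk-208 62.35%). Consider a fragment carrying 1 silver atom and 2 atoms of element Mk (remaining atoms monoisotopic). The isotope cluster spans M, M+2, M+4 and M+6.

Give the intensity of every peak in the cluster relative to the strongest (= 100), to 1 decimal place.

17.2 : 72.8 : 100.0 : 43.8

Silver pattern (n=1): 0.5180 : 0.4820
Element Mk pattern (n=2): 0.14175225 : 0.4694955 : 0.38875225
Convolve the two distributions (both contribute in 2-u steps):
  M: 0.5180×0.14175225 = 0.073428
  M+2: 0.5180×0.4694955 + 0.4820×0.14175225 = 0.311523
  M+4: 0.5180×0.38875225 + 0.4820×0.4694955 = 0.427670
  M+6: 0.4820×0.38875225 = 0.187379
Scale to base peak (0.427670) = 100: 17.2 : 72.8 : 100.0 : 43.8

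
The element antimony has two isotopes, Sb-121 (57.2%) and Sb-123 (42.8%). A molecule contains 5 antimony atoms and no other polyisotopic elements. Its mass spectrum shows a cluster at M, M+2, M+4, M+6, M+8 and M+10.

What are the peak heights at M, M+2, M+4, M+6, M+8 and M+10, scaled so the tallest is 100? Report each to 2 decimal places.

17.86 : 66.82 : 100.00 : 74.83 : 27.99 : 4.19

Expanding (0.572 + 0.428)^5:
P(M) = 0.572^5 = 0.061232
P(M+2) = 5 × 0.572^4 × 0.428^1 = 0.229086
P(M+4) = 10 × 0.572^3 × 0.428^2 = 0.342827
P(M+6) = 10 × 0.572^2 × 0.428^3 = 0.256521
P(M+8) = 5 × 0.572^1 × 0.428^4 = 0.095971
P(M+10) = 0.428^5 = 0.014362
The M+4 peak is largest (0.342827); scaling to 100 gives 17.86 : 66.82 : 100.00 : 74.83 : 27.99 : 4.19.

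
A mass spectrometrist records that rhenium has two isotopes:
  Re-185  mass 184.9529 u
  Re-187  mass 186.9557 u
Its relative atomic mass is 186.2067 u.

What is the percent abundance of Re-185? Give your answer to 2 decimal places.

With x = fraction of Re-185 (so Re-187 is 1 − x):
184.9529·x + 186.9557·(1 − x) = 186.2067
(184.9529 − 186.9557)·x = 186.2067 − 186.9557
x = -0.7490 / -2.0028 = 0.37398 → 37.40% Re-185, 62.60% Re-187.

37.40%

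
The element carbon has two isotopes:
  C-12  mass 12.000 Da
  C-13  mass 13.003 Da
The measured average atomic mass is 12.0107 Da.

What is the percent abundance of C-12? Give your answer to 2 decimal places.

Let x be the fractional abundance of C-12; then C-13 has abundance 1 − x.
12.000·x + 13.003·(1 − x) = 12.0107
(12.000 − 13.003)·x = 12.0107 − 13.003
x = -0.9923 / -1.003 = 0.98933 → 98.93% C-12, 1.07% C-13.

98.93%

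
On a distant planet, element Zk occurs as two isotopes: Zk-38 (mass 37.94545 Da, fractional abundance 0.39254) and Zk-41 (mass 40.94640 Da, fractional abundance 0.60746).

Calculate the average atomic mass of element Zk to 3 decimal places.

39.768 Da

Ar = Σ fᵢ·mᵢ = 0.39254 × 37.94545 + 0.60746 × 40.94640
= 14.895107 + 24.873300 = 39.768407 Da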